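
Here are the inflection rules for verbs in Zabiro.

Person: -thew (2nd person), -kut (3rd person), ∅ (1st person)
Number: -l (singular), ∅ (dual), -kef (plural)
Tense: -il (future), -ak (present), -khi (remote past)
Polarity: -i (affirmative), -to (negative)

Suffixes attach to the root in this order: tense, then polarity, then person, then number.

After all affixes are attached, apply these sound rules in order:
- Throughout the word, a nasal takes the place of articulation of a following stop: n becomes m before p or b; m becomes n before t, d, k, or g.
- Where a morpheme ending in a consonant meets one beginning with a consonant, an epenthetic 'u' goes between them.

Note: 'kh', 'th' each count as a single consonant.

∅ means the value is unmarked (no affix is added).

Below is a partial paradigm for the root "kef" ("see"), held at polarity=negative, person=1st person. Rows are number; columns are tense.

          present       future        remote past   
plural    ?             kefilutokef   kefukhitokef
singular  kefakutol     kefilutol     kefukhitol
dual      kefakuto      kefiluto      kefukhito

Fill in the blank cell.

kefakutokef

Attach tense present -ak → kefak.
Attach polarity negative -to → kefakto.
person = 1st person: zero marking, form stays kefakto.
Attach number plural -kef → kefaktokef.
Nasal assimilation: no change.
Apply epenthesis: kefaktokef → kefakutokef.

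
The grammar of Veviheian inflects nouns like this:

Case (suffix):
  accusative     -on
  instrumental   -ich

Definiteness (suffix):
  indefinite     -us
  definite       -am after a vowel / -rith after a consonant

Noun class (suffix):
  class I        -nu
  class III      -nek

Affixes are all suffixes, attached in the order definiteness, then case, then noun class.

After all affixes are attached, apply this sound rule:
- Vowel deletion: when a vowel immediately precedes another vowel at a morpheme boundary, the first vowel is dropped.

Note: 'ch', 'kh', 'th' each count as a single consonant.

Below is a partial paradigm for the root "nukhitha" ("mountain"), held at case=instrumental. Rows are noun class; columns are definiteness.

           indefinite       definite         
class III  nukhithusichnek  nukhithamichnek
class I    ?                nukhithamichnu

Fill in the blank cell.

nukhithusichnu

Attach definiteness indefinite -us → nukhithaus.
Attach case instrumental -ich → nukhithausich.
Attach noun class class I -nu → nukhithausichnu.
Apply vowel deletion: nukhithausichnu → nukhithusichnu.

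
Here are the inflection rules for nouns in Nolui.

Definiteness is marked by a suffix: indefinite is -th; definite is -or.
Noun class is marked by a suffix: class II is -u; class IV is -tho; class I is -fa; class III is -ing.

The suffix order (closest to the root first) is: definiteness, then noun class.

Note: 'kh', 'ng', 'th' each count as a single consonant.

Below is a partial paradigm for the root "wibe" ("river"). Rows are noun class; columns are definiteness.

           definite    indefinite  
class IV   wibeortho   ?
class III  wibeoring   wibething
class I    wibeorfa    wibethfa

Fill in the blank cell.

Attach definiteness indefinite -th → wibeth.
Attach noun class class IV -tho → wibeththo.

wibeththo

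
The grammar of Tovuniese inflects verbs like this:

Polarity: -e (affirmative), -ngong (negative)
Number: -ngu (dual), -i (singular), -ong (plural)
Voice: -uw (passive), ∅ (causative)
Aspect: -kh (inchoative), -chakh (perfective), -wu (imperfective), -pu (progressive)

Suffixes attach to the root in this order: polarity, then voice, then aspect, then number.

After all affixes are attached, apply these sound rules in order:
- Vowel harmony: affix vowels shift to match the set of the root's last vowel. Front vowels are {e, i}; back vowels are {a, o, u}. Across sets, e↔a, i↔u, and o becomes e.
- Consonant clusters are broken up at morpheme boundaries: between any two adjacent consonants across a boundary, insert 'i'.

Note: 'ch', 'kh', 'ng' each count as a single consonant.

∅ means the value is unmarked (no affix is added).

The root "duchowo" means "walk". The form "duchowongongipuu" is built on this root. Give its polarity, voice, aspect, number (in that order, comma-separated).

Segment: duchowo-ngong-pu-i.
polarity: -ngong → negative.
voice: ∅ → causative.
aspect: -pu → progressive.
number: -i → singular.

negative, causative, progressive, singular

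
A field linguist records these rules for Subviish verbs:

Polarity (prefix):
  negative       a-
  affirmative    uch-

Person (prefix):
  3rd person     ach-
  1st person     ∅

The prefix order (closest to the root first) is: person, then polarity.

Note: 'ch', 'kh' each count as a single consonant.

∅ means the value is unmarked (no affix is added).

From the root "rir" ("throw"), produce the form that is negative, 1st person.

arir

person = 1st person: zero marking, form stays rir.
Attach polarity negative a- → arir.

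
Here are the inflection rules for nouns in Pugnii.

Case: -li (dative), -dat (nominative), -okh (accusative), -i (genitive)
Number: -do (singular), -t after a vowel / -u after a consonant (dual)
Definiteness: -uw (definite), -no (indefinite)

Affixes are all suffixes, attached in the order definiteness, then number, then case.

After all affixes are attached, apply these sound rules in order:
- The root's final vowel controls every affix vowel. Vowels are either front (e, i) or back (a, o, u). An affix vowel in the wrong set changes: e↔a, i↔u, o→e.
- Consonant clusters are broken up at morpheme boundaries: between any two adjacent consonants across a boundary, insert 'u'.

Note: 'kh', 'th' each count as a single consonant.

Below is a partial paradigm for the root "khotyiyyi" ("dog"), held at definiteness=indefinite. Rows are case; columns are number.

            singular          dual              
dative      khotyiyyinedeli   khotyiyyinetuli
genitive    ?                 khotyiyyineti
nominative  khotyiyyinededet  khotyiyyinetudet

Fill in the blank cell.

khotyiyyinedei

Attach definiteness indefinite -no → khotyiyyino.
Attach number singular -do → khotyiyyinodo.
Attach case genitive -i → khotyiyyinodoi.
Apply vowel harmony: khotyiyyinodoi → khotyiyyinedei.
Epenthesis: no change.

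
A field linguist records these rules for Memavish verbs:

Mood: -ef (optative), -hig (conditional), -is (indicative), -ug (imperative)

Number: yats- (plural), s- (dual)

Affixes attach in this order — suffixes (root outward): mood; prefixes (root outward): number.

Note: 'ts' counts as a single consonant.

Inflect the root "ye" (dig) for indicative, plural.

Attach number plural yats- → yatsye.
Attach mood indicative -is → yatsyeis.

yatsyeis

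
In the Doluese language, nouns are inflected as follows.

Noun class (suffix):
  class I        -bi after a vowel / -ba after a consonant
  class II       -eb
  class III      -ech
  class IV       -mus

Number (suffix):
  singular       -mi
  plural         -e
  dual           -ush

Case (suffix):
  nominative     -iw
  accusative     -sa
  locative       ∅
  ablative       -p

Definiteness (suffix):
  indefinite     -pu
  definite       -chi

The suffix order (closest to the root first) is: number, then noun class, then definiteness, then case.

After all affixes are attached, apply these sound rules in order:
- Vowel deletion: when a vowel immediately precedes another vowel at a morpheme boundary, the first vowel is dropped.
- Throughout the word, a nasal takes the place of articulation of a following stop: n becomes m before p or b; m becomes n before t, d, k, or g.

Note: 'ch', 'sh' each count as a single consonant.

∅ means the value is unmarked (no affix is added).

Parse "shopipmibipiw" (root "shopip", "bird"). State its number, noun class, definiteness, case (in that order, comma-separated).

Segment: shopip-mi-bi-pu-iw.
number: -mi → singular.
noun class: -bi/ba → class I.
definiteness: -pu → indefinite.
case: -iw → nominative.

singular, class I, indefinite, nominative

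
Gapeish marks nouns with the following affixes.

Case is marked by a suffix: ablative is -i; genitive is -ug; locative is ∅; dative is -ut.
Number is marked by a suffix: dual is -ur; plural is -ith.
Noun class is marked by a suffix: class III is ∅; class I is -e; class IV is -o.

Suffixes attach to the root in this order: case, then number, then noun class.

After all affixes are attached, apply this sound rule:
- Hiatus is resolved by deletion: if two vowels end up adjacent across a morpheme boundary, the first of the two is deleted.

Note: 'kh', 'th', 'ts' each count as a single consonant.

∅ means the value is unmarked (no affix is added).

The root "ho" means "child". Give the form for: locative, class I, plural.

case = locative: zero marking, form stays ho.
Attach number plural -ith → hoith.
Attach noun class class I -e → hoithe.
Apply vowel deletion: hoithe → hithe.

hithe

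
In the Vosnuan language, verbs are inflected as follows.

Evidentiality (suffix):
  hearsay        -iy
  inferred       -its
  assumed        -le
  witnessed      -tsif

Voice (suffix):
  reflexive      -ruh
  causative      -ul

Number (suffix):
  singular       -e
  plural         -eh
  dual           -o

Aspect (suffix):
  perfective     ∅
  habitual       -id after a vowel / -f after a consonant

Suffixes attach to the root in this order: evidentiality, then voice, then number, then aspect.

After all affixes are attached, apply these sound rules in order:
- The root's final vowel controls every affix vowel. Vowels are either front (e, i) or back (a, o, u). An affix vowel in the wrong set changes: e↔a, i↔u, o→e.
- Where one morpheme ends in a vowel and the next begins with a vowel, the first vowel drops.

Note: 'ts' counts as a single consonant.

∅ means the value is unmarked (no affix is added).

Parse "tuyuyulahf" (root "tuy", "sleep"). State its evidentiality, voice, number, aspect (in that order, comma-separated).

hearsay, causative, plural, habitual

Segment: tuy-iy-ul-eh-f.
evidentiality: -iy → hearsay.
voice: -ul → causative.
number: -eh → plural.
aspect: -id/f → habitual.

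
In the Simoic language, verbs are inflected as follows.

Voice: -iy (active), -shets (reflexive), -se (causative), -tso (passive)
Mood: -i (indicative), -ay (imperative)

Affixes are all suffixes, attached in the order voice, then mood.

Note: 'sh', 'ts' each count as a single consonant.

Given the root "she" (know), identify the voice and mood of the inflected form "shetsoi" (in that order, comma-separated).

Segment: she-tso-i.
voice: -tso → passive.
mood: -i → indicative.

passive, indicative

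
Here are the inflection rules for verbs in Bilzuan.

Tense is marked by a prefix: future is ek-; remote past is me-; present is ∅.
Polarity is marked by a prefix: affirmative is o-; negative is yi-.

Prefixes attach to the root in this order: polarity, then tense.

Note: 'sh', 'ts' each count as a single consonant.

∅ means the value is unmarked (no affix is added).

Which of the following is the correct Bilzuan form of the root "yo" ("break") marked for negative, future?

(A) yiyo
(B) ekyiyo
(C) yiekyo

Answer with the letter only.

Attach polarity negative yi- → yiyo.
Attach tense future ek- → ekyiyo.
So the correct form is ekyiyo, option (B).
(C) yiekyo is wrong: it has the affixes in the wrong order.
(A) yiyo is wrong: it uses present instead of future for tense.

B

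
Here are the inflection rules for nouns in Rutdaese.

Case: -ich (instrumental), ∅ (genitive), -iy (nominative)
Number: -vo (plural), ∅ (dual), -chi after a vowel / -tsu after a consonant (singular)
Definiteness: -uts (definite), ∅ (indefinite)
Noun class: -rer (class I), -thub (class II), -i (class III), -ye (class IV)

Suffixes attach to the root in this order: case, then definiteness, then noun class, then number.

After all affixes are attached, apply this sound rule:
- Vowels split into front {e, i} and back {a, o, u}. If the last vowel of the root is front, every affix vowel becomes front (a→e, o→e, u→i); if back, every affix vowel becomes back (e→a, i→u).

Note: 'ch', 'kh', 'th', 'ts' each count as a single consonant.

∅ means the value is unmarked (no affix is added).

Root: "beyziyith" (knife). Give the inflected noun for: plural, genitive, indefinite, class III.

case = genitive: zero marking, form stays beyziyith.
definiteness = indefinite: zero marking, form stays beyziyith.
Attach noun class class III -i → beyziyithi.
Attach number plural -vo → beyziyithivo.
Apply vowel harmony: beyziyithivo → beyziyithive.

beyziyithive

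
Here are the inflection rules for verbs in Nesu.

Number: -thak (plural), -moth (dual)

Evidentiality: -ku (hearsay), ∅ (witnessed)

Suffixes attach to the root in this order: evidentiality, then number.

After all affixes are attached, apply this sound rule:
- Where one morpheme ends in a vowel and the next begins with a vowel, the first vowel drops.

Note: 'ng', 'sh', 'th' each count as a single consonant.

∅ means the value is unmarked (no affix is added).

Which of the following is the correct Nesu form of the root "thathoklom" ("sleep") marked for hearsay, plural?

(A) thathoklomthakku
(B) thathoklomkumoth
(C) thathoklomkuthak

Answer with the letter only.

Attach evidentiality hearsay -ku → thathoklomku.
Attach number plural -thak → thathoklomkuthak.
Vowel deletion: no change.
So the correct form is thathoklomkuthak, option (C).
(A) thathoklomthakku is wrong: it has the affixes in the wrong order.
(B) thathoklomkumoth is wrong: it uses dual instead of plural for number.

C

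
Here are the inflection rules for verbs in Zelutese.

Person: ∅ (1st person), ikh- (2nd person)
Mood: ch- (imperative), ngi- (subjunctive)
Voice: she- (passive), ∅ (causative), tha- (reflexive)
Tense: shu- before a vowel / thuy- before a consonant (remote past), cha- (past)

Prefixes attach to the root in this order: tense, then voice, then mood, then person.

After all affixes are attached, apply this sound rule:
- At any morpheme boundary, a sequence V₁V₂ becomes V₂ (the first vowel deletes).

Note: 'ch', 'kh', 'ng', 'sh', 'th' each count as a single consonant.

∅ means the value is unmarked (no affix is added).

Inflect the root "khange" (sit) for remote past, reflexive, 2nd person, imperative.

ikhchthathuykhange

Attach tense remote past thuy- (before consonant 'kh') → thuykhange.
Attach voice reflexive tha- → thathuykhange.
Attach mood imperative ch- → chthathuykhange.
Attach person 2nd person ikh- → ikhchthathuykhange.
Vowel deletion: no change.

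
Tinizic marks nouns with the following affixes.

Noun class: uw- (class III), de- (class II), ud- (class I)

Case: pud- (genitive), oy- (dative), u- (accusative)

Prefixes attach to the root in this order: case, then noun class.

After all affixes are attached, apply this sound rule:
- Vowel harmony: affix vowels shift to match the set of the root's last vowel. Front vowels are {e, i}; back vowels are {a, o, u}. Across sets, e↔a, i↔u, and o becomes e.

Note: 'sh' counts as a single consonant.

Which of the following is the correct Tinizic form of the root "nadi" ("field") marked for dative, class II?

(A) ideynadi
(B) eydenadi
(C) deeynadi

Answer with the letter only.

Attach case dative oy- → oynadi.
Attach noun class class II de- → deoynadi.
Apply vowel harmony: deoynadi → deeynadi.
So the correct form is deeynadi, option (C).
(B) eydenadi is wrong: it has the affixes in the wrong order.
(A) ideynadi is wrong: it uses class I instead of class II for noun class.

C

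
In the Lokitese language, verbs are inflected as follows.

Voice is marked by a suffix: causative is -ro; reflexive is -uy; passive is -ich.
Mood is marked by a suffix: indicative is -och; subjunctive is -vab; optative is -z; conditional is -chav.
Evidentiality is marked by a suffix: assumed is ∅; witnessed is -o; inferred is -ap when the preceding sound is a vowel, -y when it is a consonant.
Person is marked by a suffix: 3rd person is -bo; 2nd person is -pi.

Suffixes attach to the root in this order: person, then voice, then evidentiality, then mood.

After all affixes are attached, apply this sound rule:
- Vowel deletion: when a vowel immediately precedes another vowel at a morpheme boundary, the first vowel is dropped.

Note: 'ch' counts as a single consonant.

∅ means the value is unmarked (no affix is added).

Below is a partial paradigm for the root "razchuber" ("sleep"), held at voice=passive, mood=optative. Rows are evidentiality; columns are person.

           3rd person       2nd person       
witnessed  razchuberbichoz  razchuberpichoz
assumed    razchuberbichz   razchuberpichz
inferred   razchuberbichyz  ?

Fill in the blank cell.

Attach person 2nd person -pi → razchuberpi.
Attach voice passive -ich → razchuberpiich.
Attach evidentiality inferred -y (after consonant 'ch') → razchuberpiichy.
Attach mood optative -z → razchuberpiichyz.
Apply vowel deletion: razchuberpiichyz → razchuberpichyz.

razchuberpichyz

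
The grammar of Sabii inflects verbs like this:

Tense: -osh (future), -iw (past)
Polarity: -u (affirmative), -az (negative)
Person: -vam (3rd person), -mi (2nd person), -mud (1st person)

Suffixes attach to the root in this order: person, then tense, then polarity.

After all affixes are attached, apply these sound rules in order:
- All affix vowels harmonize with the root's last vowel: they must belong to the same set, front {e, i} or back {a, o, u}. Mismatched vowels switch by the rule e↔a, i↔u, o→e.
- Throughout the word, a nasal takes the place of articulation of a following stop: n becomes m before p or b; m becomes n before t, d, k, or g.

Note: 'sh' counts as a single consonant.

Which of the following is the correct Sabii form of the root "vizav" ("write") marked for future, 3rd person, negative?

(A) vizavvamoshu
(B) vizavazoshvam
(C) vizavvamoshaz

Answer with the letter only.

C

Attach person 3rd person -vam → vizavvam.
Attach tense future -osh → vizavvamosh.
Attach polarity negative -az → vizavvamoshaz.
Vowel harmony: no change.
Nasal assimilation: no change.
So the correct form is vizavvamoshaz, option (C).
(B) vizavazoshvam is wrong: it has the affixes in the wrong order.
(A) vizavvamoshu is wrong: it uses affirmative instead of negative for polarity.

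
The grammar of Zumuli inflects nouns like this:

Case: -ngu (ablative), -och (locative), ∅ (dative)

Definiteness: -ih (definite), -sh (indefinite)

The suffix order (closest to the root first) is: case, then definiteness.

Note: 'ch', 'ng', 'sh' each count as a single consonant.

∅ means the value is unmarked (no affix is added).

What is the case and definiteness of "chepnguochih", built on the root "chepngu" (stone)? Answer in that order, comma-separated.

locative, definite

Segment: chepngu-och-ih.
case: -och → locative.
definiteness: -ih → definite.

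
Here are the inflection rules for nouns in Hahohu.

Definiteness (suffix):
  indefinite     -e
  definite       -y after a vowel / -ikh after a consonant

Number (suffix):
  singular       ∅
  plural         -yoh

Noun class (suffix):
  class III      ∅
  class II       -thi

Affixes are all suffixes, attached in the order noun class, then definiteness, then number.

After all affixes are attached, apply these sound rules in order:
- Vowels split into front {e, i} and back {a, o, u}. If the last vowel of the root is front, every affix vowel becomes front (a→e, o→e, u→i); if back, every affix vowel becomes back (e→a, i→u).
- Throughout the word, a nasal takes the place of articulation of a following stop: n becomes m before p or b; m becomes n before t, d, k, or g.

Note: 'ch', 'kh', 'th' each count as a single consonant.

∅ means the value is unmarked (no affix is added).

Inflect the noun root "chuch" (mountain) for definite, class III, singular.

chuchukh

noun class = class III: zero marking, form stays chuch.
Attach definiteness definite -ikh (after consonant 'ch') → chuchikh.
number = singular: zero marking, form stays chuchikh.
Apply vowel harmony: chuchikh → chuchukh.
Nasal assimilation: no change.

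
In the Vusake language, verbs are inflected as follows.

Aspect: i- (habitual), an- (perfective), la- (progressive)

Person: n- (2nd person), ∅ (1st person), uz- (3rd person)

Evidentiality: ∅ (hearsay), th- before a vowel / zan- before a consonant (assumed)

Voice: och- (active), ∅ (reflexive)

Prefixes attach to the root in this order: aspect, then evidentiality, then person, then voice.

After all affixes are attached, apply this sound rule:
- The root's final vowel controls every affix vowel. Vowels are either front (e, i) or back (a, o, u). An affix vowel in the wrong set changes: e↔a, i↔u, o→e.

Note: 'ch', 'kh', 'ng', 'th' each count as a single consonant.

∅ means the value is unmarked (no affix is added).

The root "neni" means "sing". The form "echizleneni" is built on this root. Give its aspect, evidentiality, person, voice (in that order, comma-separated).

Segment: och-uz-la-neni.
aspect: la- → progressive.
evidentiality: ∅ → hearsay.
person: uz- → 3rd person.
voice: och- → active.

progressive, hearsay, 3rd person, active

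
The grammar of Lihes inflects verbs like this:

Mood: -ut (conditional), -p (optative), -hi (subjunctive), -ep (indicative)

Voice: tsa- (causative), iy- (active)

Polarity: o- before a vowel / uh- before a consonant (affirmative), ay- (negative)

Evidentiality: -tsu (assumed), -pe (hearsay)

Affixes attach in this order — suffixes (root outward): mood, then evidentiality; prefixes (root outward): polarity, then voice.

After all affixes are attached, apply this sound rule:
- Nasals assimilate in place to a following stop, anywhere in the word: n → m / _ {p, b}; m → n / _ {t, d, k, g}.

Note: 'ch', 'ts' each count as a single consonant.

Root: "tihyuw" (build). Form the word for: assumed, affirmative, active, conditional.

iyuhtihyuwuttsu

Attach mood conditional -ut → tihyuwut.
Attach evidentiality assumed -tsu → tihyuwuttsu.
Attach polarity affirmative uh- (before consonant 't') → uhtihyuwuttsu.
Attach voice active iy- → iyuhtihyuwuttsu.
Nasal assimilation: no change.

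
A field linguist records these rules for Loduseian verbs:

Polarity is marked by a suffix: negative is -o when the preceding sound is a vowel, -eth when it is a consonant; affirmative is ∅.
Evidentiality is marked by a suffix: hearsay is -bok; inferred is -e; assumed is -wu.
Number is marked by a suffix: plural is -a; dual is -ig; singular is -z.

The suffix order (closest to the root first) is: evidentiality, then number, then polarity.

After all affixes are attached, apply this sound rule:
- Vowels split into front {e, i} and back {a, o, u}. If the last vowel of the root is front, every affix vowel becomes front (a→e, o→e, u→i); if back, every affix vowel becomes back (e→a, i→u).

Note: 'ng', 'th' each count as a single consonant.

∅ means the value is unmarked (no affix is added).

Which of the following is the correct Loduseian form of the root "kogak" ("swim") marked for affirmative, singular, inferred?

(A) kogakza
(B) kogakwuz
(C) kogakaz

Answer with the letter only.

Attach evidentiality inferred -e → kogake.
Attach number singular -z → kogakez.
polarity = affirmative: zero marking, form stays kogakez.
Apply vowel harmony: kogakez → kogakaz.
So the correct form is kogakaz, option (C).
(A) kogakza is wrong: it has the affixes in the wrong order.
(B) kogakwuz is wrong: it uses assumed instead of inferred for evidentiality.

C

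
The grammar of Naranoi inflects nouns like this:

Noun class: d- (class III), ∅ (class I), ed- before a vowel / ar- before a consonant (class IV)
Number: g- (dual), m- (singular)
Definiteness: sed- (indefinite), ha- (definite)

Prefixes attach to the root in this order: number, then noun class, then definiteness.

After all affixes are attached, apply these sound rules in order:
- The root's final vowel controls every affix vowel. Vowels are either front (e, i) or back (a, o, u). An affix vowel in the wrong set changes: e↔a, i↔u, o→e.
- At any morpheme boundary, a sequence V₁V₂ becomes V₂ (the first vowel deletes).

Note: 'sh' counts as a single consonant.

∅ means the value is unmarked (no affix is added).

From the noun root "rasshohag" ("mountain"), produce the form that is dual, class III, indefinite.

Attach number dual g- → grasshohag.
Attach noun class class III d- → dgrasshohag.
Attach definiteness indefinite sed- → seddgrasshohag.
Apply vowel harmony: seddgrasshohag → saddgrasshohag.
Vowel deletion: no change.

saddgrasshohag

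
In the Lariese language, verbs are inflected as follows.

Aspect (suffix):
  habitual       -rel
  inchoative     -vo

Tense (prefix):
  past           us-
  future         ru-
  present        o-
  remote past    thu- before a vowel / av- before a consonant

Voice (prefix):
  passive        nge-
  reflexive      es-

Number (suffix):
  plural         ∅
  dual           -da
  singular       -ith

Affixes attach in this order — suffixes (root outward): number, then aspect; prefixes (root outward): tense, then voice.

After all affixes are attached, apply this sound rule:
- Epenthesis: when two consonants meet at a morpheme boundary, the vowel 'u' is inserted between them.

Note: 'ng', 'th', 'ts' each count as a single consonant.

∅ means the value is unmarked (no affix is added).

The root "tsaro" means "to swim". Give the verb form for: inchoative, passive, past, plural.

Attach tense past us- → ustsaro.
number = plural: zero marking, form stays ustsaro.
Attach voice passive nge- → ngeustsaro.
Attach aspect inchoative -vo → ngeustsarovo.
Apply epenthesis: ngeustsarovo → ngeusutsarovo.

ngeusutsarovo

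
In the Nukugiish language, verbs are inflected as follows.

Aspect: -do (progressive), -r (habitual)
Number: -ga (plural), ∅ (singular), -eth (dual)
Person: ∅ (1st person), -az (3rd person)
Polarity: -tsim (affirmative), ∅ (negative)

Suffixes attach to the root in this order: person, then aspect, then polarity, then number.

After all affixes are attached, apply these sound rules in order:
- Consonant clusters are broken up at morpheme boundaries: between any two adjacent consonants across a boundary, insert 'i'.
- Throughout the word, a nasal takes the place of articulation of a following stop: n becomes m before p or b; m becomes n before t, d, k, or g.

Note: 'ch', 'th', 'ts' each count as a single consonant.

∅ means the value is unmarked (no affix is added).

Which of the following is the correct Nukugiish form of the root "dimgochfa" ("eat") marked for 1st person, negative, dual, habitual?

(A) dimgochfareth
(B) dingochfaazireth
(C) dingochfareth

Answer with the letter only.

C

person = 1st person: zero marking, form stays dimgochfa.
Attach aspect habitual -r → dimgochfar.
polarity = negative: zero marking, form stays dimgochfar.
Attach number dual -eth → dimgochfareth.
Epenthesis: no change.
Apply nasal assimilation: dimgochfareth → dingochfareth.
So the correct form is dingochfareth, option (C).
(A) dimgochfareth is wrong: it fails to apply the sound rule(s).
(B) dingochfaazireth is wrong: it uses 3rd person instead of 1st person for person.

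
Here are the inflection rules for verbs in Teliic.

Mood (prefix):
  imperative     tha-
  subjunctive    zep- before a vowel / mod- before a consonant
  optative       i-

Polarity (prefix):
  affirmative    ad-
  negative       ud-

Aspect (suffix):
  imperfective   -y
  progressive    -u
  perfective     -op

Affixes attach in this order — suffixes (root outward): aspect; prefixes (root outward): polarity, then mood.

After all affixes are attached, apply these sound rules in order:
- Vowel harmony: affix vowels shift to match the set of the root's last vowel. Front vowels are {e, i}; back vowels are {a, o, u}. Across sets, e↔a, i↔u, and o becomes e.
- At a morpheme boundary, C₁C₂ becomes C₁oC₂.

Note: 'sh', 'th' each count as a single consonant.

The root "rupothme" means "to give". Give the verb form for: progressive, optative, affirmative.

iedorupothmei

Attach aspect progressive -u → rupothmeu.
Attach polarity affirmative ad- → adrupothmeu.
Attach mood optative i- → iadrupothmeu.
Apply vowel harmony: iadrupothmeu → iedrupothmei.
Apply epenthesis: iedrupothmei → iedorupothmei.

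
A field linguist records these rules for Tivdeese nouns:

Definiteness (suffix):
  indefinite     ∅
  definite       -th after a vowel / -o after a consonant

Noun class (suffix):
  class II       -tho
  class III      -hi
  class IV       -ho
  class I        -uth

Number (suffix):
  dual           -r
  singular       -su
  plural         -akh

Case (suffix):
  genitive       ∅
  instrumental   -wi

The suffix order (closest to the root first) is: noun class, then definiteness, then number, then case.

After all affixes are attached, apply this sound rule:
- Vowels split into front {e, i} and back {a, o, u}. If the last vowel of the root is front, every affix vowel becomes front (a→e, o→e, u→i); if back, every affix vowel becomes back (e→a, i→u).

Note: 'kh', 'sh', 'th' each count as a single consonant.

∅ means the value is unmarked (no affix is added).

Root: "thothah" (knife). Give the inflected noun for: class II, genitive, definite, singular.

Attach noun class class II -tho → thothahtho.
Attach definiteness definite -th (after vowel 'o') → thothahthoth.
Attach number singular -su → thothahthothsu.
case = genitive: zero marking, form stays thothahthothsu.
Vowel harmony: no change.

thothahthothsu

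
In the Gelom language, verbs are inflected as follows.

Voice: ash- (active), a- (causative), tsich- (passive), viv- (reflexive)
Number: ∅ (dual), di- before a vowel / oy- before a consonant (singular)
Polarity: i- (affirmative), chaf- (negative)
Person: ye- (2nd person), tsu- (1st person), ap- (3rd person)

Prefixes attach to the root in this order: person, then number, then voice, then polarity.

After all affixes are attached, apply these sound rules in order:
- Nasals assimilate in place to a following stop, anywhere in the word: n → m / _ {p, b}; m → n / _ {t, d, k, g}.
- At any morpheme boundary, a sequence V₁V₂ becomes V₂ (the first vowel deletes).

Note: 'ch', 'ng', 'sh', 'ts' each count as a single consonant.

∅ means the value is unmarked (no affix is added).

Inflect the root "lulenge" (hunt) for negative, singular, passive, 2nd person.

chaftsichoyyelulenge

Attach person 2nd person ye- → yelulenge.
Attach number singular oy- (before consonant 'y') → oyyelulenge.
Attach voice passive tsich- → tsichoyyelulenge.
Attach polarity negative chaf- → chaftsichoyyelulenge.
Nasal assimilation: no change.
Vowel deletion: no change.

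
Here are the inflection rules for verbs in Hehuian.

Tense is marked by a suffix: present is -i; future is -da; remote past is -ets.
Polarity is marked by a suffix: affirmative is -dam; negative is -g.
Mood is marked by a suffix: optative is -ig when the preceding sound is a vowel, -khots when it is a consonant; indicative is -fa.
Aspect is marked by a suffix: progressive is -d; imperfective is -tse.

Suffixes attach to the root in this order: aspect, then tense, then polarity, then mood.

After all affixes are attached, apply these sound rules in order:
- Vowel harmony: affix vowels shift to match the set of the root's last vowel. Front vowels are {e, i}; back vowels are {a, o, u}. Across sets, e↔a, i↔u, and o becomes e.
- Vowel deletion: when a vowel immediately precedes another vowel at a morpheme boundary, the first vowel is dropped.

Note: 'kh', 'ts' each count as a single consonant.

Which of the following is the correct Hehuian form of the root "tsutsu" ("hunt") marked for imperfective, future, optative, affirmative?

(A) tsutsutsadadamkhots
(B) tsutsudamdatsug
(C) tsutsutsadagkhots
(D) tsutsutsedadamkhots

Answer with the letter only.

Attach aspect imperfective -tse → tsutsutse.
Attach tense future -da → tsutsutseda.
Attach polarity affirmative -dam → tsutsutsedadam.
Attach mood optative -khots (after consonant 'm') → tsutsutsedadamkhots.
Apply vowel harmony: tsutsutsedadamkhots → tsutsutsadadamkhots.
Vowel deletion: no change.
So the correct form is tsutsutsadadamkhots, option (A).
(C) tsutsutsadagkhots is wrong: it uses negative instead of affirmative for polarity.
(B) tsutsudamdatsug is wrong: it has the affixes in the wrong order.
(D) tsutsutsedadamkhots is wrong: it fails to apply the sound rule(s).

A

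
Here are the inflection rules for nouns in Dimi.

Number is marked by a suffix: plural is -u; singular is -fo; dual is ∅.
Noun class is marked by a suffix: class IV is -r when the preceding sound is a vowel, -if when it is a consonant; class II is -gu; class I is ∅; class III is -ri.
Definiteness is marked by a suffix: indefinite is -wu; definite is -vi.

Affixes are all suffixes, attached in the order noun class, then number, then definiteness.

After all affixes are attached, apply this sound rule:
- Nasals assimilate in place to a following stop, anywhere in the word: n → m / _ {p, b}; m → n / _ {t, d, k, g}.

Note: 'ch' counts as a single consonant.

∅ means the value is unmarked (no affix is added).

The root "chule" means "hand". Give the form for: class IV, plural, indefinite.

chuleruwu

Attach noun class class IV -r (after vowel 'e') → chuler.
Attach number plural -u → chuleru.
Attach definiteness indefinite -wu → chuleruwu.
Nasal assimilation: no change.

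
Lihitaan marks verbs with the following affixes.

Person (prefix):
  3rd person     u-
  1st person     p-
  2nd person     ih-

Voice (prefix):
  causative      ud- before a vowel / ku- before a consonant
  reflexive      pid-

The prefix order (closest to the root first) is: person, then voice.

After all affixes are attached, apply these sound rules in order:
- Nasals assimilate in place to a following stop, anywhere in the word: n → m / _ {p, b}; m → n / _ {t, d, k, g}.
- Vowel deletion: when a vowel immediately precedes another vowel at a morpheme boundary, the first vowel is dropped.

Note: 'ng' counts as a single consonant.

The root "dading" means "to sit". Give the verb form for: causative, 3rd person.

Attach person 3rd person u- → udading.
Attach voice causative ud- (before vowel 'u') → ududading.
Nasal assimilation: no change.
Vowel deletion: no change.

ududading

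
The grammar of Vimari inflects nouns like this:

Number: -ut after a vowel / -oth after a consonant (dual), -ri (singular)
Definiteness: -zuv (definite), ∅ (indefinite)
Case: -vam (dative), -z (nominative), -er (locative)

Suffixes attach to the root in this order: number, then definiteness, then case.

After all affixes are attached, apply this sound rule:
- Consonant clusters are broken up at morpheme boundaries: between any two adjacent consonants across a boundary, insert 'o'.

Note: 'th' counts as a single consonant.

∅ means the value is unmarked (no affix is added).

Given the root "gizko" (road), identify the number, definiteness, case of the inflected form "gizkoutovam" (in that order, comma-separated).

Segment: gizko-ut-vam.
number: -ut/oth → dual.
definiteness: ∅ → indefinite.
case: -vam → dative.

dual, indefinite, dative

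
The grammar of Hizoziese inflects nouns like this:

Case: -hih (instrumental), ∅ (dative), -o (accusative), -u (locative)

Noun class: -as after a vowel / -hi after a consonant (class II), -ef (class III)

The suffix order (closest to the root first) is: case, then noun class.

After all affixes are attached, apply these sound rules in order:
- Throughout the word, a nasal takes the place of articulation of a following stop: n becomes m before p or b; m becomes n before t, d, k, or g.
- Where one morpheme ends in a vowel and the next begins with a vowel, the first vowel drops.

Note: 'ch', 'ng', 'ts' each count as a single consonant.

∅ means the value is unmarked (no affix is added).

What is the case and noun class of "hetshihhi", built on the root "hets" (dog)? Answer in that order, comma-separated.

Segment: hets-hih-hi.
case: -hih → instrumental.
noun class: -as/hi → class II.

instrumental, class II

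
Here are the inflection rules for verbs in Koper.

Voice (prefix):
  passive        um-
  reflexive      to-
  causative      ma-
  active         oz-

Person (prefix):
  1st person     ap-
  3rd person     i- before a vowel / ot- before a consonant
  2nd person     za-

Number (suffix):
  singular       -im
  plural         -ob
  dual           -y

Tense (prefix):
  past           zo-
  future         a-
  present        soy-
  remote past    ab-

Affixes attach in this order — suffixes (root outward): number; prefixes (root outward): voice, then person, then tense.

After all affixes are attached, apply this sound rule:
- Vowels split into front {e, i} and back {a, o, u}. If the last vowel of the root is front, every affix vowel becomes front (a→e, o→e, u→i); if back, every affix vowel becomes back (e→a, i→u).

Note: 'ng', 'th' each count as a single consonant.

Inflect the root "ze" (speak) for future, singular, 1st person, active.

eepezzeim

Attach voice active oz- → ozze.
Attach person 1st person ap- → apozze.
Attach tense future a- → aapozze.
Attach number singular -im → aapozzeim.
Apply vowel harmony: aapozzeim → eepezzeim.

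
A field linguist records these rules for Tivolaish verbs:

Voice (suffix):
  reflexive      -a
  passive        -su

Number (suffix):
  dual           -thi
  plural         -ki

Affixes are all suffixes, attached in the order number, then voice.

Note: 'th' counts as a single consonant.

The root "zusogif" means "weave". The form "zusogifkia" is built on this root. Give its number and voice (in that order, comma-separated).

plural, reflexive

Segment: zusogif-ki-a.
number: -ki → plural.
voice: -a → reflexive.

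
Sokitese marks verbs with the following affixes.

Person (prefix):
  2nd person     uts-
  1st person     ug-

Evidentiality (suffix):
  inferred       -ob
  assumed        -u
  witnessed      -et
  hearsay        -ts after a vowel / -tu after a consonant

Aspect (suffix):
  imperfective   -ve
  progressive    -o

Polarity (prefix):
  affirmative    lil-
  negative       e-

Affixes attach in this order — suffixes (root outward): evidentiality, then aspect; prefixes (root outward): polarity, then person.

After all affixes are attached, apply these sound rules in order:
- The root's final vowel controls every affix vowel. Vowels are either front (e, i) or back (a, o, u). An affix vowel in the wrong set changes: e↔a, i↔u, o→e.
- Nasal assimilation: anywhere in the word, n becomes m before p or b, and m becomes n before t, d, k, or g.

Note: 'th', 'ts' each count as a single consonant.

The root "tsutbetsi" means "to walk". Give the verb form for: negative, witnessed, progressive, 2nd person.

Attach evidentiality witnessed -et → tsutbetsiet.
Attach polarity negative e- → etsutbetsiet.
Attach aspect progressive -o → etsutbetsieto.
Attach person 2nd person uts- → utsetsutbetsieto.
Apply vowel harmony: utsetsutbetsieto → itsetsutbetsiete.
Nasal assimilation: no change.

itsetsutbetsiete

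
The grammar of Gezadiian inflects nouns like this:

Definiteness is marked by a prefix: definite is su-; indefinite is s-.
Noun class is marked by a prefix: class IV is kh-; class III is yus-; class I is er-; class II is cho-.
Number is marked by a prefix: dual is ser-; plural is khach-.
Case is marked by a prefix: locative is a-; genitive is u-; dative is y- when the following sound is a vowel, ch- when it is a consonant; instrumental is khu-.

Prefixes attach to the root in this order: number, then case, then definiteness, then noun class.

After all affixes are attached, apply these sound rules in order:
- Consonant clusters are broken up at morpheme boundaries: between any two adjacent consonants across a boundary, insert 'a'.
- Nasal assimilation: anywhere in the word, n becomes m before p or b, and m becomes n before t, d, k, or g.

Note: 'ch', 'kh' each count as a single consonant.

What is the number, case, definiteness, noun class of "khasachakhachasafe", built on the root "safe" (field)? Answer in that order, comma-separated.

Segment: kh-s-ch-khach-safe.
number: khach- → plural.
case: y/ch- → dative.
definiteness: s- → indefinite.
noun class: kh- → class IV.

plural, dative, indefinite, class IV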